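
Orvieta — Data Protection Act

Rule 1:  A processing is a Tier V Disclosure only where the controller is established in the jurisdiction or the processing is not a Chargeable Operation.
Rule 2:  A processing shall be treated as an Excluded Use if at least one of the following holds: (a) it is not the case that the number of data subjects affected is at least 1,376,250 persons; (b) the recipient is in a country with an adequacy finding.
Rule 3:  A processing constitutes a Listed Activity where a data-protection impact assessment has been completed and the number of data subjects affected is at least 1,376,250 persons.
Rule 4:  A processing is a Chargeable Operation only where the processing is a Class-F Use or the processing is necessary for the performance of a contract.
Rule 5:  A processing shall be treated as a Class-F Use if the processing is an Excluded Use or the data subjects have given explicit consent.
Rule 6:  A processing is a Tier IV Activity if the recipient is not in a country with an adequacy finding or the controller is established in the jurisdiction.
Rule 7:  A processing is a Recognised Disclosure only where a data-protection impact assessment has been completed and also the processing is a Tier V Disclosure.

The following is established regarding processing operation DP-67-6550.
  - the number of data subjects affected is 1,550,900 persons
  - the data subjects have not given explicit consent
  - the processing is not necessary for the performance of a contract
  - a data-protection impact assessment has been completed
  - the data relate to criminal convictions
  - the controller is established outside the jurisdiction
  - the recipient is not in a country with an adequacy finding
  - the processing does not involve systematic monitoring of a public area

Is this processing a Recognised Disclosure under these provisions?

Yes

rule 2 — Excluded Use: [number of data subjects affected: 1,550,900 persons ≥ 1,376,250 persons? yes, so negated condition no] OR [the recipient is in a country with an adequacy finding? no] → not satisfied.
rule 5 — Class-F Use: [Excluded Use (rule 2)? no] OR [the data subjects have given explicit consent? no] → not satisfied.
rule 4 — Chargeable Operation: [Class-F Use (rule 5)? no] OR [the processing is necessary for the performance of a contract? no] → not satisfied.
rule 1 — Tier V Disclosure: [the controller is established in the jurisdiction? no] OR [not a Chargeable Operation (rule 4)? yes] → satisfied.
rule 7 — Recognised Disclosure: [a data-protection impact assessment has been completed? yes] AND [Tier V Disclosure (rule 1)? yes] → satisfied.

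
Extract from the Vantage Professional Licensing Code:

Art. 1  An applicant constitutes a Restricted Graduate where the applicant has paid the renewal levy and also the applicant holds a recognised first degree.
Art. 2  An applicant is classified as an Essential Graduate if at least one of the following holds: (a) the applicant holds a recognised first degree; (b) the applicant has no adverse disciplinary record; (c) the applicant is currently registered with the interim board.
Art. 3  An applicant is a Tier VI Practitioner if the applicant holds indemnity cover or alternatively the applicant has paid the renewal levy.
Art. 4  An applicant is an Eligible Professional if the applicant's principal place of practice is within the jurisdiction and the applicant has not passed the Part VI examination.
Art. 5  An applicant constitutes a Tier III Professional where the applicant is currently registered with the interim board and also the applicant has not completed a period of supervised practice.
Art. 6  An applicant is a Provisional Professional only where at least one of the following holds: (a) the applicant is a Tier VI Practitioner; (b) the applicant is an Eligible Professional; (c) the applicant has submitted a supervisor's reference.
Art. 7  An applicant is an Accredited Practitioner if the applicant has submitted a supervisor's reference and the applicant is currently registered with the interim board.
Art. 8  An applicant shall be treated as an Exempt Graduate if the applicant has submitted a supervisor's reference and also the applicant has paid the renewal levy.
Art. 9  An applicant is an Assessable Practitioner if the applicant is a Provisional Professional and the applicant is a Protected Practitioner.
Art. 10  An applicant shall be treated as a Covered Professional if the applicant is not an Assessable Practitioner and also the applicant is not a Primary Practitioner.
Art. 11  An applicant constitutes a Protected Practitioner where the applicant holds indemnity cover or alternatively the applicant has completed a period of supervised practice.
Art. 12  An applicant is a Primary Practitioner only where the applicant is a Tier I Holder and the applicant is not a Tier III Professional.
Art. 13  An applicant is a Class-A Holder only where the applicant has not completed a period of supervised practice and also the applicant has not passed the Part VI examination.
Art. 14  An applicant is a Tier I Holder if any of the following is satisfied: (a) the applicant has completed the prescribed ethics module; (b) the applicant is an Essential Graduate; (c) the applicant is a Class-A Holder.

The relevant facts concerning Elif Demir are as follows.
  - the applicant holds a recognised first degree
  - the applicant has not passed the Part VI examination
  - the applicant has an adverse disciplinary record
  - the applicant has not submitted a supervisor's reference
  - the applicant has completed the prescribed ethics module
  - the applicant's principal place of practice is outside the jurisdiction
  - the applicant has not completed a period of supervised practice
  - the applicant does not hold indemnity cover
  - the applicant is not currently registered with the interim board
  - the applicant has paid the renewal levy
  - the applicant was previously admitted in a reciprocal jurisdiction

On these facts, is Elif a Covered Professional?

No

article 3 — Tier VI Practitioner: [the applicant holds indemnity cover? no] OR [the applicant has paid the renewal levy? yes] → satisfied.
article 4 — Eligible Professional: [the applicant's principal place of practice is within the jurisdiction? no] AND [the applicant has not passed the Part VI examination? yes] → not satisfied.
article 6 — Provisional Professional: [Tier VI Practitioner (article 3)? yes] OR [Eligible Professional (article 4)? no] OR [the applicant has submitted a supervisor's reference? no] → satisfied.
article 11 — Protected Practitioner: [the applicant holds indemnity cover? no] OR [the applicant has completed a period of supervised practice? no] → not satisfied.
article 9 — Assessable Practitioner: [Provisional Professional (article 6)? yes] AND [Protected Practitioner (article 11)? no] → not satisfied.
article 2 — Essential Graduate: [the applicant holds a recognised first degree? yes] OR [the applicant has no adverse disciplinary record? no] OR [the applicant is currently registered with the interim board? no] → satisfied.
article 13 — Class-A Holder: [the applicant has not completed a period of supervised practice? yes] AND [the applicant has not passed the Part VI examination? yes] → satisfied.
article 14 — Tier I Holder: [the applicant has completed the prescribed ethics module? yes] OR [Essential Graduate (article 2)? yes] OR [Class-A Holder (article 13)? yes] → satisfied.
article 5 — Tier III Professional: [the applicant is currently registered with the interim board? no] AND [the applicant has not completed a period of supervised practice? yes] → not satisfied.
article 12 — Primary Practitioner: [Tier I Holder (article 14)? yes] AND [not a Tier III Professional (article 5)? yes] → satisfied.
article 10 — Covered Professional: [not an Assessable Practitioner (article 9)? yes] AND [not a Primary Practitioner (article 12)? no] → not satisfied.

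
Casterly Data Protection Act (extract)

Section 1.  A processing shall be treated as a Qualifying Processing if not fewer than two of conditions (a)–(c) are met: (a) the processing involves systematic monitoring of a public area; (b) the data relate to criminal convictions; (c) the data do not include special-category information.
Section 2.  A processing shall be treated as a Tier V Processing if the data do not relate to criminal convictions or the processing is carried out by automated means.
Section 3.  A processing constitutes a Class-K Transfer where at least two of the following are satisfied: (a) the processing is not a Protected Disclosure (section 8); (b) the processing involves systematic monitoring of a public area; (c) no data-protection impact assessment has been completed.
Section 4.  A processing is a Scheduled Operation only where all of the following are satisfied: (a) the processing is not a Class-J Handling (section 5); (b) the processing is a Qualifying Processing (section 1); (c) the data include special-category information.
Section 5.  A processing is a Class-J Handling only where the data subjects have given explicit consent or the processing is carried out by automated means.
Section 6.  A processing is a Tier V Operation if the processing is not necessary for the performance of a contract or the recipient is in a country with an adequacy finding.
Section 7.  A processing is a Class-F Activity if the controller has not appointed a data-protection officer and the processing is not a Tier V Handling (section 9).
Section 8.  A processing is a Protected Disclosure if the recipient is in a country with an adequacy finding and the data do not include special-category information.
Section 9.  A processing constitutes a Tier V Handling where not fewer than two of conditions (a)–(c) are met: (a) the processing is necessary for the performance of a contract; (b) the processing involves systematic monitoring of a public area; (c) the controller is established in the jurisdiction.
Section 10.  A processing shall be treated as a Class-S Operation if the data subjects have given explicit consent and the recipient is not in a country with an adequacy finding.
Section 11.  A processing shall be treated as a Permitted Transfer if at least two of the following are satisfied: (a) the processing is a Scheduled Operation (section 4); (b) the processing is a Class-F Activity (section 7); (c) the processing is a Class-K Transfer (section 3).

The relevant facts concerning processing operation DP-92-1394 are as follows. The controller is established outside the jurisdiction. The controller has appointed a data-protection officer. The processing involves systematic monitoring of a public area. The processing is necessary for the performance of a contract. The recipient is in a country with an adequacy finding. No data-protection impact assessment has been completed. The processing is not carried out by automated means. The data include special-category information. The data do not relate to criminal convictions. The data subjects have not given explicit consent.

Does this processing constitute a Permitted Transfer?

section 5 — Class-J Handling: [the data subjects have given explicit consent? no] OR [the processing is carried out by automated means? no] → not satisfied.
section 1 — Qualifying Processing: the processing involves systematic monitoring of a public area? yes; the data relate to criminal convictions? no; the data do not include special-category information? no — 1 of 3 hold (need ≥2) → not satisfied.
section 4 — Scheduled Operation: [not a Class-J Handling (section 5)? yes] AND [Qualifying Processing (section 1)? no] AND [the data include special-category information? yes] → not satisfied.
section 9 — Tier V Handling: the processing is necessary for the performance of a contract? yes; the processing involves systematic monitoring of a public area? yes; the controller is established in the jurisdiction? no — 2 of 3 hold (need ≥2) → satisfied.
section 7 — Class-F Activity: [the controller has not appointed a data-protection officer? no] AND [not a Tier V Handling (section 9)? no] → not satisfied.
section 8 — Protected Disclosure: [the recipient is in a country with an adequacy finding? yes] AND [the data do not include special-category information? no] → not satisfied.
section 3 — Class-K Transfer: not a Protected Disclosure (section 8)? yes; the processing involves systematic monitoring of a public area? yes; no data-protection impact assessment has been completed? yes — 3 of 3 hold (need ≥2) → satisfied.
section 11 — Permitted Transfer: Scheduled Operation (section 4)? no; Class-F Activity (section 7)? no; Class-K Transfer (section 3)? yes — 1 of 3 hold (need ≥2) → not satisfied.

No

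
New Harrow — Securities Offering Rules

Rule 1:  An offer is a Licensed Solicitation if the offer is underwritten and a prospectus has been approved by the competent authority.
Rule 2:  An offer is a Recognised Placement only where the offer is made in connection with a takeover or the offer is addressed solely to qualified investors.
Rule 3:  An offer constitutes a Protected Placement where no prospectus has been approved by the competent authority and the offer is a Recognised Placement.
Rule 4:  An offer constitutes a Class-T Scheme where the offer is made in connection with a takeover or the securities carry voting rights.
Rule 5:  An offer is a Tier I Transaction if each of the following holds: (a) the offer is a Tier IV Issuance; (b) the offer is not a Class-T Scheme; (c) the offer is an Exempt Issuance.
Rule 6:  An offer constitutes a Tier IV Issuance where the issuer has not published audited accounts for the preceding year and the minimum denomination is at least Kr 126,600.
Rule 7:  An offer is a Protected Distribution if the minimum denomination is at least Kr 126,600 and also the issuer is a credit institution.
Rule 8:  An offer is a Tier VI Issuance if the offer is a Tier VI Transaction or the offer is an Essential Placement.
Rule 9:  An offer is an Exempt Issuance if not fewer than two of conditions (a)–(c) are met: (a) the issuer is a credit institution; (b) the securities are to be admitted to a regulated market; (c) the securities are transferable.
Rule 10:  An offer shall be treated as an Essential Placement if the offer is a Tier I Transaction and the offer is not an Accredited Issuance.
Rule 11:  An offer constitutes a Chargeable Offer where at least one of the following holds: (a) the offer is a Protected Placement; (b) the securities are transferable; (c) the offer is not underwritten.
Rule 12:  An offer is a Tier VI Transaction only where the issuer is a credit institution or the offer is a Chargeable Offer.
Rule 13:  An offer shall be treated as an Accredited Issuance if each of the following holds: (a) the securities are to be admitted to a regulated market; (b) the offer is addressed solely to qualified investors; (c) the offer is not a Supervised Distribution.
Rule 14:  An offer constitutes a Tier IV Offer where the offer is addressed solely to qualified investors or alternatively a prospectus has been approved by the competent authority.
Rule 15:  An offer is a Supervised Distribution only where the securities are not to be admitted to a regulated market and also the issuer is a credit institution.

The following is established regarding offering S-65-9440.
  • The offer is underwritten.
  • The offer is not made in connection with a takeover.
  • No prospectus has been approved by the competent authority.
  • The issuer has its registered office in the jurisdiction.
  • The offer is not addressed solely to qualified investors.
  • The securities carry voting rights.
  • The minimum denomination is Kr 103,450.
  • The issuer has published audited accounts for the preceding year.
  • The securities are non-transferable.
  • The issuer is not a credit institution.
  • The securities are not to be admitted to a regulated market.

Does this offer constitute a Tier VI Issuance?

rule 2 — Recognised Placement: [the offer is made in connection with a takeover? no] OR [the offer is addressed solely to qualified investors? no] → not satisfied.
rule 3 — Protected Placement: [no prospectus has been approved by the competent authority? yes] AND [Recognised Placement (rule 2)? no] → not satisfied.
rule 11 — Chargeable Offer: [Protected Placement (rule 3)? no] OR [the securities are transferable? no] OR [the offer is not underwritten? no] → not satisfied.
rule 12 — Tier VI Transaction: [the issuer is a credit institution? no] OR [Chargeable Offer (rule 11)? no] → not satisfied.
rule 6 — Tier IV Issuance: [the issuer has not published audited accounts for the preceding year? no] AND [minimum denomination: Kr 103,450 ≥ Kr 126,600? no] → not satisfied.
rule 4 — Class-T Scheme: [the offer is made in connection with a takeover? no] OR [the securities carry voting rights? yes] → satisfied.
rule 9 — Exempt Issuance: the issuer is a credit institution? no; the securities are to be admitted to a regulated market? no; the securities are transferable? no — 0 of 3 hold (need ≥2) → not satisfied.
rule 5 — Tier I Transaction: [Tier IV Issuance (rule 6)? no] AND [not a Class-T Scheme (rule 4)? no] AND [Exempt Issuance (rule 9)? no] → not satisfied.
rule 15 — Supervised Distribution: [the securities are not to be admitted to a regulated market? yes] AND [the issuer is a credit institution? no] → not satisfied.
rule 13 — Accredited Issuance: [the securities are to be admitted to a regulated market? no] AND [the offer is addressed solely to qualified investors? no] AND [not a Supervised Distribution (rule 15)? yes] → not satisfied.
rule 10 — Essential Placement: [Tier I Transaction (rule 5)? no] AND [not an Accredited Issuance (rule 13)? yes] → not satisfied.
rule 8 — Tier VI Issuance: [Tier VI Transaction (rule 12)? no] OR [Essential Placement (rule 10)? no] → not satisfied.

No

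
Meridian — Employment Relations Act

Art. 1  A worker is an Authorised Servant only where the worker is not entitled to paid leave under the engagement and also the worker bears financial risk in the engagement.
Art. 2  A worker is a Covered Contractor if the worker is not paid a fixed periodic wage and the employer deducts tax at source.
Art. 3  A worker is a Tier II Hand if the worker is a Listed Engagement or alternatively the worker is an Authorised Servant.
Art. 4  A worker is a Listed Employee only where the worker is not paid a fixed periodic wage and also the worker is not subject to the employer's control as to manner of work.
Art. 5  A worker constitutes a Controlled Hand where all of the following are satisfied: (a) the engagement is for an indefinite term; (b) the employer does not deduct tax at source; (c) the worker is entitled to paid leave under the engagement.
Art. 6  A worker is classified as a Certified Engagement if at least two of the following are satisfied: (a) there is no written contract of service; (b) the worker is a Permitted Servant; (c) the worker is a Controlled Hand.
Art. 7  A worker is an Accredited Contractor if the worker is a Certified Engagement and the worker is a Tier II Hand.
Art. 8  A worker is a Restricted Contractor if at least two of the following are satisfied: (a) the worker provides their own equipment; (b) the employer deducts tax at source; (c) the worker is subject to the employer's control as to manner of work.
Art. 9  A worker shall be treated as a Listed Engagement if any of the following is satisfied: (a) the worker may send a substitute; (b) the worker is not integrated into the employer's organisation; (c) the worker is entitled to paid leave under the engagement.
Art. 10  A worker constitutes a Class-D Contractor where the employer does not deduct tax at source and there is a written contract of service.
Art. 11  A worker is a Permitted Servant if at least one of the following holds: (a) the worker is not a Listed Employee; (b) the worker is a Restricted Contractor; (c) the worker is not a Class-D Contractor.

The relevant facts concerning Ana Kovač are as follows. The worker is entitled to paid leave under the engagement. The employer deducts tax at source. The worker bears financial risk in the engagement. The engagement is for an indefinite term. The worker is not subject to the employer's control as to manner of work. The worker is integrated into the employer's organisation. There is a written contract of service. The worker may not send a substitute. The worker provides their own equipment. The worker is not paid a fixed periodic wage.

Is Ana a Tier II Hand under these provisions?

article 9 — Listed Engagement: [the worker may send a substitute? no] OR [the worker is not integrated into the employer's organisation? no] OR [the worker is entitled to paid leave under the engagement? yes] → satisfied.
article 1 — Authorised Servant: [the worker is not entitled to paid leave under the engagement? no] AND [the worker bears financial risk in the engagement? yes] → not satisfied.
article 3 — Tier II Hand: [Listed Engagement (article 9)? yes] OR [Authorised Servant (article 1)? no] → satisfied.

Yes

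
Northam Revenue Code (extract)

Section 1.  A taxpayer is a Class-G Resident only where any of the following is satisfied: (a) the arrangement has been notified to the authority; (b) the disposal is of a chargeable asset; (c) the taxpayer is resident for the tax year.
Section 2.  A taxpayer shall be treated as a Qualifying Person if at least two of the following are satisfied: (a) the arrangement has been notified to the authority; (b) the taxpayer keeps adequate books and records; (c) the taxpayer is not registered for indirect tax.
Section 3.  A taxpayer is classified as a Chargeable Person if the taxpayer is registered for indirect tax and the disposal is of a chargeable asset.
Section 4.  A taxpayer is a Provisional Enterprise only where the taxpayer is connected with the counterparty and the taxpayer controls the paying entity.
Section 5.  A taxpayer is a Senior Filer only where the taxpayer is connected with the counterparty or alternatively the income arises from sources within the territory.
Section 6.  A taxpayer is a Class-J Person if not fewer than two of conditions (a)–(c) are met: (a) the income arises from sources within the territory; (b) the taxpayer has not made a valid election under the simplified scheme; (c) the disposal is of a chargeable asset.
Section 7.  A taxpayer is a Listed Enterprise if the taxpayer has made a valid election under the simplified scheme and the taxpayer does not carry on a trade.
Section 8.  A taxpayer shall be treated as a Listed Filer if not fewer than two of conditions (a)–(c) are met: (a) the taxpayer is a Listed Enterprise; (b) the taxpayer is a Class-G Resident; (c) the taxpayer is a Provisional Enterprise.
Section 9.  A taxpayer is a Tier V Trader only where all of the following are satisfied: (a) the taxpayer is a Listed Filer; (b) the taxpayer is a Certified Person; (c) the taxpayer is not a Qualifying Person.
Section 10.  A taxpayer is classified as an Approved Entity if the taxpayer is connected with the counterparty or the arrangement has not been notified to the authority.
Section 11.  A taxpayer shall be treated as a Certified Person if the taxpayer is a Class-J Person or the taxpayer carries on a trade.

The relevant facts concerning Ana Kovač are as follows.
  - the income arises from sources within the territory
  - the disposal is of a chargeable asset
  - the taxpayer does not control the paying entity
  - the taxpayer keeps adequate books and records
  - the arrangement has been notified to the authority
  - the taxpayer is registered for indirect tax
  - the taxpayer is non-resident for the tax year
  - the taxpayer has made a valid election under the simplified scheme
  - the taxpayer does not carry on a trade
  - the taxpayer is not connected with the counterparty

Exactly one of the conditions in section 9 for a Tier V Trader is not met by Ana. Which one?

Under section 7: the taxpayer has made a valid election under the simplified scheme? yes; and the taxpayer does not carry on a trade? yes. So the taxpayer is a Listed Enterprise.
Under section 1: the arrangement has been notified to the authority? yes; or the disposal is of a chargeable asset? yes; or the taxpayer is resident for the tax year? no. So the taxpayer is a Class-G Resident.
Under section 4: the taxpayer is connected with the counterparty? no; and the taxpayer controls the paying entity? no. So the taxpayer is not a Provisional Enterprise.
Under section 8: Listed Enterprise (section 7)? yes; Class-G Resident (section 1)? yes; Provisional Enterprise (section 4)? no — 2 of 3 hold (need ≥2) → satisfied.
Under section 6: the income arises from sources within the territory? yes; the taxpayer has not made a valid election under the simplified scheme? no; the disposal is of a chargeable asset? yes — 2 of 3 hold (need ≥2) → satisfied.
Under section 11: Class-J Person (section 6)? yes; or the taxpayer carries on a trade? no. So the taxpayer is a Certified Person.
Under section 2: the arrangement has been notified to the authority? yes; the taxpayer keeps adequate books and records? yes; the taxpayer is not registered for indirect tax? no — 2 of 3 hold (need ≥2) → satisfied.
Under section 9: Listed Filer (section 8)? yes; and Certified Person (section 11)? yes; and not a Qualifying Person (section 2)? no. So the taxpayer is not a Tier V Trader.

Qualifying Person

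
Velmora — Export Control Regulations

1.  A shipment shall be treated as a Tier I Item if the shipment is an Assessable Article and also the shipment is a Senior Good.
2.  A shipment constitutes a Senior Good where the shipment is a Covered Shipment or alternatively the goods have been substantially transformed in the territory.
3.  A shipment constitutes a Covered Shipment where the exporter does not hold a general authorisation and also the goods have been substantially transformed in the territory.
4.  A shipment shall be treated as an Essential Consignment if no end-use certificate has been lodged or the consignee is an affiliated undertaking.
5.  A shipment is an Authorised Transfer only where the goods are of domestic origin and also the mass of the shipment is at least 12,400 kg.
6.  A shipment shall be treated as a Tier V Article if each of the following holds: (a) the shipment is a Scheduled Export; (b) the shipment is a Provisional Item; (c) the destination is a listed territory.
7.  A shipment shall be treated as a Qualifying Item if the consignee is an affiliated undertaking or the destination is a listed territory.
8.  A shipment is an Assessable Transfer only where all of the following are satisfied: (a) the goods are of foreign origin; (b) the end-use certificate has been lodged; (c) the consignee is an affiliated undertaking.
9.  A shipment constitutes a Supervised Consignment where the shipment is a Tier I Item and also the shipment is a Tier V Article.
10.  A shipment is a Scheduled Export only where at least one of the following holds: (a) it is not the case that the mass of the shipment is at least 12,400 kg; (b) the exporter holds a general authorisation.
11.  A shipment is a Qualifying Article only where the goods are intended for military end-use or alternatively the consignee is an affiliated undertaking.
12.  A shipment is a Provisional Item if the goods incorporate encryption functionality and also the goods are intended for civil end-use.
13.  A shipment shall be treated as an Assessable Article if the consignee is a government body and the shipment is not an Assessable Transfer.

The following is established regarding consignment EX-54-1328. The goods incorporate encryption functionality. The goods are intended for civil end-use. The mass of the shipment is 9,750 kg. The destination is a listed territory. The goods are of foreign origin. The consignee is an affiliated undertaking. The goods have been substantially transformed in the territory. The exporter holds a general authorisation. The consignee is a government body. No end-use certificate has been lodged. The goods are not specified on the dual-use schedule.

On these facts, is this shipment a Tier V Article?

Under paragraph 10: mass of the shipment: 9,750 kg ≥ 12,400 kg? no, so negated condition yes; or the exporter holds a general authorisation? yes. So the shipment is a Scheduled Export.
Under paragraph 12: the goods incorporate encryption functionality? yes; and the goods are intended for civil end-use? yes. So the shipment is a Provisional Item.
Under paragraph 6: Scheduled Export (paragraph 10)? yes; and Provisional Item (paragraph 12)? yes; and the destination is a listed territory? yes. So the shipment is a Tier V Article.

Yes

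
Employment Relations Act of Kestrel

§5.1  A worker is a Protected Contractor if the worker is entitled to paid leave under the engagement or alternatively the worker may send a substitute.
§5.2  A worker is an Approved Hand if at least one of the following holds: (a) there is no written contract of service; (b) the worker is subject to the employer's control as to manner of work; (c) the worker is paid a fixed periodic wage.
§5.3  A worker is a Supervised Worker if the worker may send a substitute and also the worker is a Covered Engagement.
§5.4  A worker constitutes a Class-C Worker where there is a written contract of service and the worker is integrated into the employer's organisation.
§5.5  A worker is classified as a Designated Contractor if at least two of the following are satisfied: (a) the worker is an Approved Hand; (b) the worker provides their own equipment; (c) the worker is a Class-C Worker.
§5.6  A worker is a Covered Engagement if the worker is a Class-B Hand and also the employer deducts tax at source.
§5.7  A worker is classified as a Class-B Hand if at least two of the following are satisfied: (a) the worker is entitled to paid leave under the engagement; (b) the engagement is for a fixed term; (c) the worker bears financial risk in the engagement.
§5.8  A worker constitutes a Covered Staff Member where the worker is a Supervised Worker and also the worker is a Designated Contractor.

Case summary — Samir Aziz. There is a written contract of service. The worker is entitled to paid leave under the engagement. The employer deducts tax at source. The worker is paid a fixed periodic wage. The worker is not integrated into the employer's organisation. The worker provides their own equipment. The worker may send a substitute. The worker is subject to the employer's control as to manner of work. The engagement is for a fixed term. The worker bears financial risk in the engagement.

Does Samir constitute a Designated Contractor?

§5.2 — Approved Hand: [there is no written contract of service? no] OR [the worker is subject to the employer's control as to manner of work? yes] OR [the worker is paid a fixed periodic wage? yes] → satisfied.
§5.4 — Class-C Worker: [there is a written contract of service? yes] AND [the worker is integrated into the employer's organisation? no] → not satisfied.
§5.5 — Designated Contractor: Approved Hand (§5.2)? yes; the worker provides their own equipment? yes; Class-C Worker (§5.4)? no — 2 of 3 hold (need ≥2) → satisfied.

Yes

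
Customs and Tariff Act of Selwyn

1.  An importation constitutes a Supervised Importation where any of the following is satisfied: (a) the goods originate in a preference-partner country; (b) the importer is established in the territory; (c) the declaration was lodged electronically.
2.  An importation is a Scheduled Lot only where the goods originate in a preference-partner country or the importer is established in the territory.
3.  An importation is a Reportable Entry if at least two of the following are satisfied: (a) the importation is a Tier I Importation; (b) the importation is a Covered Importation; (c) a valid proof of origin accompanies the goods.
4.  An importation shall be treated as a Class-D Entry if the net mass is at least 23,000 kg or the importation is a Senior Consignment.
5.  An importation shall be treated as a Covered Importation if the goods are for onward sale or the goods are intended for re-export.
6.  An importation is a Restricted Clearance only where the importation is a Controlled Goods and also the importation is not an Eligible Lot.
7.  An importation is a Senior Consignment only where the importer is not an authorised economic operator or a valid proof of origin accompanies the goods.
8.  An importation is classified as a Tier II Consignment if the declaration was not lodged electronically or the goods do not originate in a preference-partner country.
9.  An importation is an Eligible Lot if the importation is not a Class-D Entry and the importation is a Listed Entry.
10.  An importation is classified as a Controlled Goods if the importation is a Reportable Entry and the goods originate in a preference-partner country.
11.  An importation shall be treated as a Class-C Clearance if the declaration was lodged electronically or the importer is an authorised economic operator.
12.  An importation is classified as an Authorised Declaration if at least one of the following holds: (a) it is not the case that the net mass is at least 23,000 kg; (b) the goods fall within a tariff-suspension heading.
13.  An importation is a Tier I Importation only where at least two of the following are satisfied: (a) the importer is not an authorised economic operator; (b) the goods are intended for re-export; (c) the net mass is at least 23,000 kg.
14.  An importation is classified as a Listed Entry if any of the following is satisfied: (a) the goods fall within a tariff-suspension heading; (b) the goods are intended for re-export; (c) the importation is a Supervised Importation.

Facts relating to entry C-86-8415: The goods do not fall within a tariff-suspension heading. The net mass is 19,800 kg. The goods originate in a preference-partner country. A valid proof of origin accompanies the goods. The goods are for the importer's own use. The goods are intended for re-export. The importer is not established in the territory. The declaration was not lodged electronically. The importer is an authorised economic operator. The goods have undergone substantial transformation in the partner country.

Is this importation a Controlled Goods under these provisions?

Yes

paragraph 13 — Tier I Importation: the importer is not an authorised economic operator? no; the goods are intended for re-export? yes; net mass: 19,800 kg ≥ 23,000 kg? no — 1 of 3 hold (need ≥2) → not satisfied.
paragraph 5 — Covered Importation: [the goods are for onward sale? no] OR [the goods are intended for re-export? yes] → satisfied.
paragraph 3 — Reportable Entry: Tier I Importation (paragraph 13)? no; Covered Importation (paragraph 5)? yes; a valid proof of origin accompanies the goods? yes — 2 of 3 hold (need ≥2) → satisfied.
paragraph 10 — Controlled Goods: [Reportable Entry (paragraph 3)? yes] AND [the goods originate in a preference-partner country? yes] → satisfied.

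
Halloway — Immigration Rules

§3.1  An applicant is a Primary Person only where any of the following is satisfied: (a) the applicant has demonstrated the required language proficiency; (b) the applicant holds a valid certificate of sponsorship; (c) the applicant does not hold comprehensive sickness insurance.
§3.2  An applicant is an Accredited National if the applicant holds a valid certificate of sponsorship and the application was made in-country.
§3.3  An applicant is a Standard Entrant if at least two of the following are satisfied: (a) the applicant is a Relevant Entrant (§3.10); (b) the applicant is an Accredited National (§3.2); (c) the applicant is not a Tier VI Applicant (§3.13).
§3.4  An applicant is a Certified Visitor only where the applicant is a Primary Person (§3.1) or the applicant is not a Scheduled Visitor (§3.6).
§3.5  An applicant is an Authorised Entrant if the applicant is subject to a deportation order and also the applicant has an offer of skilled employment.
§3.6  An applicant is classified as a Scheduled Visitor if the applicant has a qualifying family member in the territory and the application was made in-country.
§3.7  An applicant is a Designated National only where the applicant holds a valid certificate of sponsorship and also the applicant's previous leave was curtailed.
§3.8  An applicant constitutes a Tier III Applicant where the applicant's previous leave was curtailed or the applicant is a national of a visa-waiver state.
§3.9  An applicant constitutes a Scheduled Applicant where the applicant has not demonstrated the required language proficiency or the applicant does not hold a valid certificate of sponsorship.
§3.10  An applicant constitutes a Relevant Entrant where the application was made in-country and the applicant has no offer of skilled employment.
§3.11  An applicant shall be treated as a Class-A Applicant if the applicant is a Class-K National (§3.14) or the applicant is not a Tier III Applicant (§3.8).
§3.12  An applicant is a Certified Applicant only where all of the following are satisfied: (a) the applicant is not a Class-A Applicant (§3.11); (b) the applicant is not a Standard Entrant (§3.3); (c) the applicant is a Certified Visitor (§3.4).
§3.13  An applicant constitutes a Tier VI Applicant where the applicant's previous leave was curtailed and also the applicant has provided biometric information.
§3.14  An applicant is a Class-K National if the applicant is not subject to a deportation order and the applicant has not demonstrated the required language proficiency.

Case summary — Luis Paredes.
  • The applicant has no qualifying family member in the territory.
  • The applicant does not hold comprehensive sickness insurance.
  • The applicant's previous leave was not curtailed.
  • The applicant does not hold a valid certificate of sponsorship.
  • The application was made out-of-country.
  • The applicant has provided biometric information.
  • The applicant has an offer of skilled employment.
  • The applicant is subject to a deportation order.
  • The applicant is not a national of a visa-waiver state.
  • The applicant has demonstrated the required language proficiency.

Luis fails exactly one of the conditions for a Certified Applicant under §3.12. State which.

§3.14 — Class-K National: [the applicant is not subject to a deportation order? no] AND [the applicant has not demonstrated the required language proficiency? no] → not satisfied.
§3.8 — Tier III Applicant: [the applicant's previous leave was curtailed? no] OR [the applicant is a national of a visa-waiver state? no] → not satisfied.
§3.11 — Class-A Applicant: [Class-K National (§3.14)? no] OR [not a Tier III Applicant (§3.8)? yes] → satisfied.
§3.10 — Relevant Entrant: [the application was made in-country? no] AND [the applicant has no offer of skilled employment? no] → not satisfied.
§3.2 — Accredited National: [the applicant holds a valid certificate of sponsorship? no] AND [the application was made in-country? no] → not satisfied.
§3.13 — Tier VI Applicant: [the applicant's previous leave was curtailed? no] AND [the applicant has provided biometric information? yes] → not satisfied.
§3.3 — Standard Entrant: Relevant Entrant (§3.10)? no; Accredited National (§3.2)? no; not a Tier VI Applicant (§3.13)? yes — 1 of 3 hold (need ≥2) → not satisfied.
§3.1 — Primary Person: [the applicant has demonstrated the required language proficiency? yes] OR [the applicant holds a valid certificate of sponsorship? no] OR [the applicant does not hold comprehensive sickness insurance? yes] → satisfied.
§3.6 — Scheduled Visitor: [the applicant has a qualifying family member in the territory? no] AND [the application was made in-country? no] → not satisfied.
§3.4 — Certified Visitor: [Primary Person (§3.1)? yes] OR [not a Scheduled Visitor (§3.6)? yes] → satisfied.
§3.12 — Certified Applicant: [not a Class-A Applicant (§3.11)? no] AND [not a Standard Entrant (§3.3)? yes] AND [Certified Visitor (§3.4)? yes] → not satisfied.

Class-A Applicant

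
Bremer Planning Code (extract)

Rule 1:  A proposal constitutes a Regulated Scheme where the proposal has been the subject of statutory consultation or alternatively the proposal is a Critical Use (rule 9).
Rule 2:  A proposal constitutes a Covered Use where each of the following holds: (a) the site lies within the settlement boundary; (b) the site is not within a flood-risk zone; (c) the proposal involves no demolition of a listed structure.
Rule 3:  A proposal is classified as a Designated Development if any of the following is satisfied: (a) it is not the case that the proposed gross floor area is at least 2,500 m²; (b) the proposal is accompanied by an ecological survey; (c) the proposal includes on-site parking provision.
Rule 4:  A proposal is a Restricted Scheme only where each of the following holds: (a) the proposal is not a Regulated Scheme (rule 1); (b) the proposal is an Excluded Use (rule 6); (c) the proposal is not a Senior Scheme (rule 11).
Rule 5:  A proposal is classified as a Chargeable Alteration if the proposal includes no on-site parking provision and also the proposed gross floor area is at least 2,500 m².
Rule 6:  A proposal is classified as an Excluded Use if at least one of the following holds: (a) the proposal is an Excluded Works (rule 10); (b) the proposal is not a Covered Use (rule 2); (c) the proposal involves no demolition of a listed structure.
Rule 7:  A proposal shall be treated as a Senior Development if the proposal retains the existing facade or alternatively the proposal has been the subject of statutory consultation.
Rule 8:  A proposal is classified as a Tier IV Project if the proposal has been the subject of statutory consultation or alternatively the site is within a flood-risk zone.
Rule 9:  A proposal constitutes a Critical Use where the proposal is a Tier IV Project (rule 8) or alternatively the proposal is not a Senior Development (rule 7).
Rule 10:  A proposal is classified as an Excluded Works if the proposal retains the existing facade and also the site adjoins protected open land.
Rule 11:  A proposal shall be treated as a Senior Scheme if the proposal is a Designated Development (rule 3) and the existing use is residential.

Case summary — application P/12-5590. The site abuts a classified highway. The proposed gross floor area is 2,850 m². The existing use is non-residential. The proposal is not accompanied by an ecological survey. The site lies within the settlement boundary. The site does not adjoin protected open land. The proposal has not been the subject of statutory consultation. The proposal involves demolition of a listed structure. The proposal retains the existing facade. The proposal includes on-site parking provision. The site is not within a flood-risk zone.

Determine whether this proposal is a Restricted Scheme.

Yes

Under rule 8: the proposal has been the subject of statutory consultation? no; or the site is within a flood-risk zone? no. So the proposal is not a Tier IV Project.
Under rule 7: the proposal retains the existing facade? yes; or the proposal has been the subject of statutory consultation? no. So the proposal is a Senior Development.
Under rule 9: Tier IV Project (rule 8)? no; or not a Senior Development (rule 7)? no. So the proposal is not a Critical Use.
Under rule 1: the proposal has been the subject of statutory consultation? no; or Critical Use (rule 9)? no. So the proposal is not a Regulated Scheme.
Under rule 10: the proposal retains the existing facade? yes; and the site adjoins protected open land? no. So the proposal is not an Excluded Works.
Under rule 2: the site lies within the settlement boundary? yes; and the site is not within a flood-risk zone? yes; and the proposal involves no demolition of a listed structure? no. So the proposal is not a Covered Use.
Under rule 6: Excluded Works (rule 10)? no; or not a Covered Use (rule 2)? yes; or the proposal involves no demolition of a listed structure? no. So the proposal is an Excluded Use.
Under rule 3: proposed gross floor area: 2,850 m² ≥ 2,500 m²? yes, so negated condition no; or the proposal is accompanied by an ecological survey? no; or the proposal includes on-site parking provision? yes. So the proposal is a Designated Development.
Under rule 11: Designated Development (rule 3)? yes; and the existing use is residential? no. So the proposal is not a Senior Scheme.
Under rule 4: not a Regulated Scheme (rule 1)? yes; and Excluded Use (rule 6)? yes; and not a Senior Scheme (rule 11)? yes. So the proposal is a Restricted Scheme.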